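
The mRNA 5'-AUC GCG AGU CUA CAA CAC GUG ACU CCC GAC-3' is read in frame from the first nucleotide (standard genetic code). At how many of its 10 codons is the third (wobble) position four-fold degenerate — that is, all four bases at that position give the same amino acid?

5

Codon 1 AUC (Ile): third position 3-fold.
Codon 2 GCG (Ala): third position 4-fold.
Codon 3 AGU (Ser): third position 2-fold.
Codon 4 CUA (Leu): third position 4-fold.
Codon 5 CAA (Gln): third position 2-fold.
Codon 6 CAC (His): third position 2-fold.
Codon 7 GUG (Val): third position 4-fold.
Codon 8 ACU (Thr): third position 4-fold.
Codon 9 CCC (Pro): third position 4-fold.
Codon 10 GAC (Asp): third position 2-fold.
Four-fold degenerate third positions: 5.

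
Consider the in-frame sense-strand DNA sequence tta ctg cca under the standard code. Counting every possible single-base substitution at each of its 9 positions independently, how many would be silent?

Codon 1 (TTA, Leu): 2 synonymous substitutions.
Codon 2 (CTG, Leu): 4 synonymous substitutions.
Codon 3 (CCA, Pro): 3 synonymous substitutions.
Total: 2 + 4 + 3 = 9.

9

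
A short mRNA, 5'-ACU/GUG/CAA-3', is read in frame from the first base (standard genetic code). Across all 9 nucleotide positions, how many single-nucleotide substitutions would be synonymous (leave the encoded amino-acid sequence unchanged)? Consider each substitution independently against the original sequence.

Codon 1 (ACU, Thr): 3 synonymous substitutions.
Codon 2 (GUG, Val): 3 synonymous substitutions.
Codon 3 (CAA, Gln): 1 synonymous substitution.
Total: 3 + 3 + 1 = 7.

7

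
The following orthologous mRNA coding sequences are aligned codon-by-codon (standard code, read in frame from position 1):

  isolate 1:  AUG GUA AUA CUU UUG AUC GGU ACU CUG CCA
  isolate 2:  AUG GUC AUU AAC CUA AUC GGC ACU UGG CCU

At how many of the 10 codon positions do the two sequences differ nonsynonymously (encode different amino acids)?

2

Codon 1: AUG Met / AUG Met — identical.
Codon 2: GUA Val / GUC Val — synonymous.
Codon 3: AUA Ile / AUU Ile — synonymous.
Codon 4: CUU Leu / AAC Asn — nonsynonymous.
Codon 5: UUG Leu / CUA Leu — synonymous.
Codon 6: AUC Ile / AUC Ile — identical.
Codon 7: GGU Gly / GGC Gly — synonymous.
Codon 8: ACU Thr / ACU Thr — identical.
Codon 9: CUG Leu / UGG Trp — nonsynonymous.
Codon 10: CCA Pro / CCU Pro — synonymous.
Nonsynonymous differences: 2.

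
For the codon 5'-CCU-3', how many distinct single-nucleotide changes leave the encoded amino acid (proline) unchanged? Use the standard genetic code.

3

Position 1: none → 0 synonymous.
Position 2: none → 0 synonymous.
Position 3: CCC, CCA, CCG → 3 synonymous.
Total: 0 + 0 + 3 = 3.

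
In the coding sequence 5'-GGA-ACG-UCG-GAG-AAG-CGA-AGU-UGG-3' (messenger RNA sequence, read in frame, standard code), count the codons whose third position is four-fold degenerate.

4

Codon 1 GGA (Gly): third position 4-fold.
Codon 2 ACG (Thr): third position 4-fold.
Codon 3 UCG (Ser): third position 4-fold.
Codon 4 GAG (Glu): third position 2-fold.
Codon 5 AAG (Lys): third position 2-fold.
Codon 6 CGA (Arg): third position 4-fold.
Codon 7 AGU (Ser): third position 2-fold.
Codon 8 UGG (Trp): third position 1-fold.
Four-fold degenerate third positions: 4.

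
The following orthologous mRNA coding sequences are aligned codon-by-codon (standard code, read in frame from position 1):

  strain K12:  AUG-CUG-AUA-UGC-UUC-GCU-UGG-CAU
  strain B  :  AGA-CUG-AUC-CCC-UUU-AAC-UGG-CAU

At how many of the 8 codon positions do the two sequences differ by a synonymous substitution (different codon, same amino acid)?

2

Codon 1: AUG Met / AGA Arg — nonsynonymous.
Codon 2: CUG Leu / CUG Leu — identical.
Codon 3: AUA Ile / AUC Ile — synonymous.
Codon 4: UGC Cys / CCC Pro — nonsynonymous.
Codon 5: UUC Phe / UUU Phe — synonymous.
Codon 6: GCU Ala / AAC Asn — nonsynonymous.
Codon 7: UGG Trp / UGG Trp — identical.
Codon 8: CAU His / CAU His — identical.
Synonymous differences: 2.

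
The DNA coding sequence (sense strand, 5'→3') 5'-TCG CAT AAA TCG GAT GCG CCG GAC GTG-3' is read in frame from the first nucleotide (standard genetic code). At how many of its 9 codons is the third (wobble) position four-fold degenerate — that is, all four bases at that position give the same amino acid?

5

Codon 1 TCG (Ser): third position 4-fold.
Codon 2 CAT (His): third position 2-fold.
Codon 3 AAA (Lys): third position 2-fold.
Codon 4 TCG (Ser): third position 4-fold.
Codon 5 GAT (Asp): third position 2-fold.
Codon 6 GCG (Ala): third position 4-fold.
Codon 7 CCG (Pro): third position 4-fold.
Codon 8 GAC (Asp): third position 2-fold.
Codon 9 GTG (Val): third position 4-fold.
Four-fold degenerate third positions: 5.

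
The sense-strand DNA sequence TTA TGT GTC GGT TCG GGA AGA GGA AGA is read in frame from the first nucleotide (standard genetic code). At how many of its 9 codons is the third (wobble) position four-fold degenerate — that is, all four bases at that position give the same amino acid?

5

Codon 1 TTA (Leu): third position 2-fold.
Codon 2 TGT (Cys): third position 2-fold.
Codon 3 GTC (Val): third position 4-fold.
Codon 4 GGT (Gly): third position 4-fold.
Codon 5 TCG (Ser): third position 4-fold.
Codon 6 GGA (Gly): third position 4-fold.
Codon 7 AGA (Arg): third position 2-fold.
Codon 8 GGA (Gly): third position 4-fold.
Codon 9 AGA (Arg): third position 2-fold.
Four-fold degenerate third positions: 5.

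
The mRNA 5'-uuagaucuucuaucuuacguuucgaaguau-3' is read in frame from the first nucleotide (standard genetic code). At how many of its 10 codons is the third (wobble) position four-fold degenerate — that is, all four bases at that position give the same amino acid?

5

Codon 1 UUA (Leu): third position 2-fold.
Codon 2 GAU (Asp): third position 2-fold.
Codon 3 CUU (Leu): third position 4-fold.
Codon 4 CUA (Leu): third position 4-fold.
Codon 5 UCU (Ser): third position 4-fold.
Codon 6 UAC (Tyr): third position 2-fold.
Codon 7 GUU (Val): third position 4-fold.
Codon 8 UCG (Ser): third position 4-fold.
Codon 9 AAG (Lys): third position 2-fold.
Codon 10 UAU (Tyr): third position 2-fold.
Four-fold degenerate third positions: 5.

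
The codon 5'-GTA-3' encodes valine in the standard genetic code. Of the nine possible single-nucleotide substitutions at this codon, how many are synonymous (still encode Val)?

3

Position 1: none → 0 synonymous.
Position 2: none → 0 synonymous.
Position 3: GTT, GTC, GTG → 3 synonymous.
Total: 0 + 0 + 3 = 3.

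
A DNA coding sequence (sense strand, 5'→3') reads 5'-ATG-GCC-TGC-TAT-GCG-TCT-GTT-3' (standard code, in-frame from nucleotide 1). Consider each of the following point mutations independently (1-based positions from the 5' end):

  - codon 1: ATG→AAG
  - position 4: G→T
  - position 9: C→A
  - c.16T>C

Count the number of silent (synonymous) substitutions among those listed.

0

Codon 1: ATG (Met) → AAG (Lys) — missense.
Codon 2: GCC (Ala) → TCC (Ser) — missense.
Codon 3: TGC (Cys) → TGA (Stop) — nonsense.
Codon 6: TCT (Ser) → CCT (Pro) — missense.
Synonymous: 0 of 4.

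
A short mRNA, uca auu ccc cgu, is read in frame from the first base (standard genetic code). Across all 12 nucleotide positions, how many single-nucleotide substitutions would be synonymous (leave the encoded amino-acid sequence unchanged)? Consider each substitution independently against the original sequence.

11

Codon 1 (UCA, Ser): 3 synonymous substitutions.
Codon 2 (AUU, Ile): 2 synonymous substitutions.
Codon 3 (CCC, Pro): 3 synonymous substitutions.
Codon 4 (CGU, Arg): 3 synonymous substitutions.
Total: 3 + 2 + 3 + 3 = 11.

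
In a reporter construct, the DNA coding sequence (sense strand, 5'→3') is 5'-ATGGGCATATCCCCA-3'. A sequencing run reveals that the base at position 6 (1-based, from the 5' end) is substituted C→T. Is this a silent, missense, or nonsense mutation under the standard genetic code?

silent

Position 6 falls in codon 2: GGC → Gly.
After the substitution the codon is GGT → Gly.
Both encode Gly, so the change is synonymous.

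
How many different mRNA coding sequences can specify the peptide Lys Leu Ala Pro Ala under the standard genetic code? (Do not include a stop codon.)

Lys: 2 codons.
Leu: 6 codons.
Ala: 4 codons.
Pro: 4 codons.
Ala: 4 codons.
2 × 6 × 4 × 4 × 4 = 768.

768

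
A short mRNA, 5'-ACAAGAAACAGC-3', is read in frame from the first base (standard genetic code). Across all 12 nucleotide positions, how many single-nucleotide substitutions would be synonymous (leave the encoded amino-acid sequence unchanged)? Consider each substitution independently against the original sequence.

7

Codon 1 (ACA, Thr): 3 synonymous substitutions.
Codon 2 (AGA, Arg): 2 synonymous substitutions.
Codon 3 (AAC, Asn): 1 synonymous substitution.
Codon 4 (AGC, Ser): 1 synonymous substitution.
Total: 3 + 2 + 1 + 1 = 7.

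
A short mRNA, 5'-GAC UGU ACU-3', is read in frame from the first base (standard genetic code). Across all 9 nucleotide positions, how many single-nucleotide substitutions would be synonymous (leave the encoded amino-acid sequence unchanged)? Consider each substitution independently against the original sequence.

Codon 1 (GAC, Asp): 1 synonymous substitution.
Codon 2 (UGU, Cys): 1 synonymous substitution.
Codon 3 (ACU, Thr): 3 synonymous substitutions.
Total: 1 + 1 + 3 = 5.

5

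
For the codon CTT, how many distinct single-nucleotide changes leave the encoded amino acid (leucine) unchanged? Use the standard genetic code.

Position 1: none → 0 synonymous.
Position 2: none → 0 synonymous.
Position 3: CTC, CTA, CTG → 3 synonymous.
Total: 0 + 0 + 3 = 3.

3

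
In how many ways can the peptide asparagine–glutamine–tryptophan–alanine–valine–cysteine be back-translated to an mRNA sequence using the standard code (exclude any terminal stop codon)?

128

Asn: 2 codons.
Gln: 2 codons.
Trp: 1 codon.
Ala: 4 codons.
Val: 4 codons.
Cys: 2 codons.
2 × 2 × 1 × 4 × 4 × 2 = 128.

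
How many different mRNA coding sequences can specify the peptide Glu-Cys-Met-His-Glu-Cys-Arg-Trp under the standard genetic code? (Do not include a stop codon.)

192

Glu: 2 codons.
Cys: 2 codons.
Met: 1 codon.
His: 2 codons.
Glu: 2 codons.
Cys: 2 codons.
Arg: 6 codons.
Trp: 1 codon.
2 × 2 × 1 × 2 × 2 × 2 × 6 × 1 = 192.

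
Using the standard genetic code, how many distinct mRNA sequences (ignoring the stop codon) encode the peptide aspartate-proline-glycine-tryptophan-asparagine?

64

Asp: 2 codons.
Pro: 4 codons.
Gly: 4 codons.
Trp: 1 codon.
Asn: 2 codons.
2 × 4 × 4 × 1 × 2 = 64.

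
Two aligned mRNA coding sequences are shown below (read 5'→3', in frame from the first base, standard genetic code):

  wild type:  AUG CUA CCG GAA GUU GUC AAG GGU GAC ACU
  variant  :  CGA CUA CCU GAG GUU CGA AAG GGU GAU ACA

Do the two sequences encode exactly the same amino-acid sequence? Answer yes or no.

Codon 1: AUG Met / CGA Arg — nonsynonymous.
Codon 2: CUA Leu / CUA Leu — identical.
Codon 3: CCG Pro / CCU Pro — synonymous.
Codon 4: GAA Glu / GAG Glu — synonymous.
Codon 5: GUU Val / GUU Val — identical.
Codon 6: GUC Val / CGA Arg — nonsynonymous.
Codon 7: AAG Lys / AAG Lys — identical.
Codon 8: GGU Gly / GGU Gly — identical.
Codon 9: GAC Asp / GAU Asp — synonymous.
Codon 10: ACU Thr / ACA Thr — synonymous.
Nonsynonymous differences: 2 → different protein.

no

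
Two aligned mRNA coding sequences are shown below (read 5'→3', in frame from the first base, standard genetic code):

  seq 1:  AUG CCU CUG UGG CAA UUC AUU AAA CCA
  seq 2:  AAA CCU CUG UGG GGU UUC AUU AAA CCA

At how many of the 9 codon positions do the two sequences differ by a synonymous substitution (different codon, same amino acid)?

0

Codon 1: AUG Met / AAA Lys — nonsynonymous.
Codon 2: CCU Pro / CCU Pro — identical.
Codon 3: CUG Leu / CUG Leu — identical.
Codon 4: UGG Trp / UGG Trp — identical.
Codon 5: CAA Gln / GGU Gly — nonsynonymous.
Codon 6: UUC Phe / UUC Phe — identical.
Codon 7: AUU Ile / AUU Ile — identical.
Codon 8: AAA Lys / AAA Lys — identical.
Codon 9: CCA Pro / CCA Pro — identical.
Synonymous differences: 0.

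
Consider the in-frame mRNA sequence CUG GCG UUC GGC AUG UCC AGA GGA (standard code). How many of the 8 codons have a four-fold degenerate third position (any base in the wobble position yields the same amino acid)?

Codon 1 CUG (Leu): third position 4-fold.
Codon 2 GCG (Ala): third position 4-fold.
Codon 3 UUC (Phe): third position 2-fold.
Codon 4 GGC (Gly): third position 4-fold.
Codon 5 AUG (Met): third position 1-fold.
Codon 6 UCC (Ser): third position 4-fold.
Codon 7 AGA (Arg): third position 2-fold.
Codon 8 GGA (Gly): third position 4-fold.
Four-fold degenerate third positions: 5.

5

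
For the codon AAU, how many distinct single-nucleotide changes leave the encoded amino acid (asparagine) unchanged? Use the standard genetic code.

Position 1: none → 0 synonymous.
Position 2: none → 0 synonymous.
Position 3: AAC → 1 synonymous.
Total: 0 + 0 + 1 = 1.

1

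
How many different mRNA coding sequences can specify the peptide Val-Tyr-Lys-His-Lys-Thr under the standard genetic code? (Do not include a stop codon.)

256

Val: 4 codons.
Tyr: 2 codons.
Lys: 2 codons.
His: 2 codons.
Lys: 2 codons.
Thr: 4 codons.
4 × 2 × 2 × 2 × 2 × 4 = 256.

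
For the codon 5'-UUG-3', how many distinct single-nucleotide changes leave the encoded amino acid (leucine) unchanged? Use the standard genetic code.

2

Position 1: CUG → 1 synonymous.
Position 2: none → 0 synonymous.
Position 3: UUA → 1 synonymous.
Total: 1 + 0 + 1 = 2.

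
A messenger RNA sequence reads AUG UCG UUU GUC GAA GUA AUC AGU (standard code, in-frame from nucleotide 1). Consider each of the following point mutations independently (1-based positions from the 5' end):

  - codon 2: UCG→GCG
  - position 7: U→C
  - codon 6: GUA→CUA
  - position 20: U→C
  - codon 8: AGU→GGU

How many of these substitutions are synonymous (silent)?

Codon 2: UCG (Ser) → GCG (Ala) — missense.
Codon 3: UUU (Phe) → CUU (Leu) — missense.
Codon 6: GUA (Val) → CUA (Leu) — missense.
Codon 7: AUC (Ile) → ACC (Thr) — missense.
Codon 8: AGU (Ser) → GGU (Gly) — missense.
Synonymous: 0 of 5.

0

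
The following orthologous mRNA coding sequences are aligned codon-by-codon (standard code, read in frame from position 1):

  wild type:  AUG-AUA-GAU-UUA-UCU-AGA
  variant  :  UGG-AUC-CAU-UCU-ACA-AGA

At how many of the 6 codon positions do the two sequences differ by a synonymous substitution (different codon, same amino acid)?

1

Codon 1: AUG Met / UGG Trp — nonsynonymous.
Codon 2: AUA Ile / AUC Ile — synonymous.
Codon 3: GAU Asp / CAU His — nonsynonymous.
Codon 4: UUA Leu / UCU Ser — nonsynonymous.
Codon 5: UCU Ser / ACA Thr — nonsynonymous.
Codon 6: AGA Arg / AGA Arg — identical.
Synonymous differences: 1.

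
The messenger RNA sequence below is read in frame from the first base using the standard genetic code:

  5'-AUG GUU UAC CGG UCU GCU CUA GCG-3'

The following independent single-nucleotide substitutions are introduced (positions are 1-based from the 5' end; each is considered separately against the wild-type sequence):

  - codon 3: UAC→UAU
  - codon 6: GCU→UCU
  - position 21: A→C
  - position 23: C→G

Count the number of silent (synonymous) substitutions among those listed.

Codon 3: UAC (Tyr) → UAU (Tyr) — synonymous.
Codon 6: GCU (Ala) → UCU (Ser) — missense.
Codon 7: CUA (Leu) → CUC (Leu) — synonymous.
Codon 8: GCG (Ala) → GGG (Gly) — missense.
Synonymous: 2 of 4.

2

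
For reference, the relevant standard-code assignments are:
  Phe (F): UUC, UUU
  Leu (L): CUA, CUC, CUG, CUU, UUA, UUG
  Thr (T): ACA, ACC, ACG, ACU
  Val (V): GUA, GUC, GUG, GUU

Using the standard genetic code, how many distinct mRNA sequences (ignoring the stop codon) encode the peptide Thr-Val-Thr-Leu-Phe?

768

Thr: 4 codons.
Val: 4 codons.
Thr: 4 codons.
Leu: 6 codons.
Phe: 2 codons.
4 × 4 × 4 × 6 × 2 = 768.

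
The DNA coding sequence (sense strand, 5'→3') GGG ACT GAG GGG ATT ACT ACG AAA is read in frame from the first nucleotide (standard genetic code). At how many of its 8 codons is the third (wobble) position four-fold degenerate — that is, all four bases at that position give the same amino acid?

5

Codon 1 GGG (Gly): third position 4-fold.
Codon 2 ACT (Thr): third position 4-fold.
Codon 3 GAG (Glu): third position 2-fold.
Codon 4 GGG (Gly): third position 4-fold.
Codon 5 ATT (Ile): third position 3-fold.
Codon 6 ACT (Thr): third position 4-fold.
Codon 7 ACG (Thr): third position 4-fold.
Codon 8 AAA (Lys): third position 2-fold.
Four-fold degenerate third positions: 5.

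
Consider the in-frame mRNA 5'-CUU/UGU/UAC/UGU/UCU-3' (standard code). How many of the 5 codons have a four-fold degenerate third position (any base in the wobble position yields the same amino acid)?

2

Codon 1 CUU (Leu): third position 4-fold.
Codon 2 UGU (Cys): third position 2-fold.
Codon 3 UAC (Tyr): third position 2-fold.
Codon 4 UGU (Cys): third position 2-fold.
Codon 5 UCU (Ser): third position 4-fold.
Four-fold degenerate third positions: 2.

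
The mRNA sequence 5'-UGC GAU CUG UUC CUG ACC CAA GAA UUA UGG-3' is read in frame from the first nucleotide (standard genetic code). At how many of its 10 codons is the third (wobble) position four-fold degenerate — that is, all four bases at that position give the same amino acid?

Codon 1 UGC (Cys): third position 2-fold.
Codon 2 GAU (Asp): third position 2-fold.
Codon 3 CUG (Leu): third position 4-fold.
Codon 4 UUC (Phe): third position 2-fold.
Codon 5 CUG (Leu): third position 4-fold.
Codon 6 ACC (Thr): third position 4-fold.
Codon 7 CAA (Gln): third position 2-fold.
Codon 8 GAA (Glu): third position 2-fold.
Codon 9 UUA (Leu): third position 2-fold.
Codon 10 UGG (Trp): third position 1-fold.
Four-fold degenerate third positions: 3.

3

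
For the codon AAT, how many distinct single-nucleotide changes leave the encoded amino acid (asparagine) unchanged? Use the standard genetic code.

1

Position 1: none → 0 synonymous.
Position 2: none → 0 synonymous.
Position 3: AAC → 1 synonymous.
Total: 0 + 0 + 1 = 1.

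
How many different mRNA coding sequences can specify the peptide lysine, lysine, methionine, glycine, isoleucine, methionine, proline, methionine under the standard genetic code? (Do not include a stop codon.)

Lys: 2 codons.
Lys: 2 codons.
Met: 1 codon.
Gly: 4 codons.
Ile: 3 codons.
Met: 1 codon.
Pro: 4 codons.
Met: 1 codon.
2 × 2 × 1 × 4 × 3 × 1 × 4 × 1 = 192.

192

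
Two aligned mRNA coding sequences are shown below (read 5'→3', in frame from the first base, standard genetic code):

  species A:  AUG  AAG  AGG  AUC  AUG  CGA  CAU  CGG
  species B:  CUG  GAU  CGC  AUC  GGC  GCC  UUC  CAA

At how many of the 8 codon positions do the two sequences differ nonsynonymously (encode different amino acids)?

Codon 1: AUG Met / CUG Leu — nonsynonymous.
Codon 2: AAG Lys / GAU Asp — nonsynonymous.
Codon 3: AGG Arg / CGC Arg — synonymous.
Codon 4: AUC Ile / AUC Ile — identical.
Codon 5: AUG Met / GGC Gly — nonsynonymous.
Codon 6: CGA Arg / GCC Ala — nonsynonymous.
Codon 7: CAU His / UUC Phe — nonsynonymous.
Codon 8: CGG Arg / CAA Gln — nonsynonymous.
Nonsynonymous differences: 6.

6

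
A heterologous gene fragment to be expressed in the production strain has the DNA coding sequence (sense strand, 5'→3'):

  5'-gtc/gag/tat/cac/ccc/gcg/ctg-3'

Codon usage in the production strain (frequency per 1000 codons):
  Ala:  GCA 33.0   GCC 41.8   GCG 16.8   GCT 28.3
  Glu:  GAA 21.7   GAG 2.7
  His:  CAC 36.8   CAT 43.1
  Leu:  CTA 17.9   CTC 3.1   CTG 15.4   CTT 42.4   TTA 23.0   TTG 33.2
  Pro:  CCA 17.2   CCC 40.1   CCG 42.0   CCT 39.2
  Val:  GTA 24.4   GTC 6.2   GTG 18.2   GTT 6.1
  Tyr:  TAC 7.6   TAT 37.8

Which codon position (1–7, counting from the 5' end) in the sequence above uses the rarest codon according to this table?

Codon 1 GTC (Val): 6.2 per 1000.
Codon 2 GAG (Glu): 2.7 per 1000.
Codon 3 TAT (Tyr): 37.8 per 1000.
Codon 4 CAC (His): 36.8 per 1000.
Codon 5 CCC (Pro): 40.1 per 1000.
Codon 6 GCG (Ala): 16.8 per 1000.
Codon 7 CTG (Leu): 15.4 per 1000.
Lowest frequency is 2.7 at codon 2.

2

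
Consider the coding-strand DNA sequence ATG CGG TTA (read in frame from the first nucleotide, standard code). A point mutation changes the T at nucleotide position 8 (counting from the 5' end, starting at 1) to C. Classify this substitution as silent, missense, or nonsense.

missense

Position 8 falls in codon 3: TTA → Leu.
After the substitution the codon is TCA → Ser.
Leu ≠ Ser, so this is a missense mutation.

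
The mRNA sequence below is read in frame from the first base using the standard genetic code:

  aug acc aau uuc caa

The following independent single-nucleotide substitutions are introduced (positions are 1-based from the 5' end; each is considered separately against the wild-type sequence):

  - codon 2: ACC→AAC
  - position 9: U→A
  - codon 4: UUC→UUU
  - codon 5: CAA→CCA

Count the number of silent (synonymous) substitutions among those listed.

1

Codon 2: ACC (Thr) → AAC (Asn) — missense.
Codon 3: AAU (Asn) → AAA (Lys) — missense.
Codon 4: UUC (Phe) → UUU (Phe) — synonymous.
Codon 5: CAA (Gln) → CCA (Pro) — missense.
Synonymous: 1 of 4.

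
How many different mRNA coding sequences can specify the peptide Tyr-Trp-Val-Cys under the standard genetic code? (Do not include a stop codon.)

Tyr: 2 codons.
Trp: 1 codon.
Val: 4 codons.
Cys: 2 codons.
2 × 1 × 4 × 2 = 16.

16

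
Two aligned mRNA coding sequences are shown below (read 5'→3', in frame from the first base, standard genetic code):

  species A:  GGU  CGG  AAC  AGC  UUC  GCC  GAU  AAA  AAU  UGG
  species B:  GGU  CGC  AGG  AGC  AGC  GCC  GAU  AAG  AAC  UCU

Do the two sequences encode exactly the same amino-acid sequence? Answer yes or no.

Codon 1: GGU Gly / GGU Gly — identical.
Codon 2: CGG Arg / CGC Arg — synonymous.
Codon 3: AAC Asn / AGG Arg — nonsynonymous.
Codon 4: AGC Ser / AGC Ser — identical.
Codon 5: UUC Phe / AGC Ser — nonsynonymous.
Codon 6: GCC Ala / GCC Ala — identical.
Codon 7: GAU Asp / GAU Asp — identical.
Codon 8: AAA Lys / AAG Lys — synonymous.
Codon 9: AAU Asn / AAC Asn — synonymous.
Codon 10: UGG Trp / UCU Ser — nonsynonymous.
Nonsynonymous differences: 3 → different protein.

no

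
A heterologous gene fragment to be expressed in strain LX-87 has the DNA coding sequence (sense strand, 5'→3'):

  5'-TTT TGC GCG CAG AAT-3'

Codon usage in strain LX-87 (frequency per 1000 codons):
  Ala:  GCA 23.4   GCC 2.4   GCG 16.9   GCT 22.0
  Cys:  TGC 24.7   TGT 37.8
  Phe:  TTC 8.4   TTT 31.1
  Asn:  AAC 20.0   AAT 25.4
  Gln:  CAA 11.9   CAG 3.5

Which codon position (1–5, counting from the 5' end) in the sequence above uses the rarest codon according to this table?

4

Codon 1 TTT (Phe): 31.1 per 1000.
Codon 2 TGC (Cys): 24.7 per 1000.
Codon 3 GCG (Ala): 16.9 per 1000.
Codon 4 CAG (Gln): 3.5 per 1000.
Codon 5 AAT (Asn): 25.4 per 1000.
Lowest frequency is 3.5 at codon 4.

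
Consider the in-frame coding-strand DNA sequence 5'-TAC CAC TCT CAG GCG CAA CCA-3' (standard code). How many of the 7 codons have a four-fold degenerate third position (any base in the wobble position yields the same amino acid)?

Codon 1 TAC (Tyr): third position 2-fold.
Codon 2 CAC (His): third position 2-fold.
Codon 3 TCT (Ser): third position 4-fold.
Codon 4 CAG (Gln): third position 2-fold.
Codon 5 GCG (Ala): third position 4-fold.
Codon 6 CAA (Gln): third position 2-fold.
Codon 7 CCA (Pro): third position 4-fold.
Four-fold degenerate third positions: 3.

3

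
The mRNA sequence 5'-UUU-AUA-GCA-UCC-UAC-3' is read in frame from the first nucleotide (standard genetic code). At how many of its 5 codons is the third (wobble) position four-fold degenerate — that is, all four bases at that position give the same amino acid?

Codon 1 UUU (Phe): third position 2-fold.
Codon 2 AUA (Ile): third position 3-fold.
Codon 3 GCA (Ala): third position 4-fold.
Codon 4 UCC (Ser): third position 4-fold.
Codon 5 UAC (Tyr): third position 2-fold.
Four-fold degenerate third positions: 2.

2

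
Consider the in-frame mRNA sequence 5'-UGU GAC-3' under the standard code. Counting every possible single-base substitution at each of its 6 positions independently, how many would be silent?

Codon 1 (UGU, Cys): 1 synonymous substitution.
Codon 2 (GAC, Asp): 1 synonymous substitution.
Total: 1 + 1 = 2.

2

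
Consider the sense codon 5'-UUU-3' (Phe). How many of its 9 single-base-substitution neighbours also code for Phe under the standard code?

1

Position 1: none → 0 synonymous.
Position 2: none → 0 synonymous.
Position 3: UUC → 1 synonymous.
Total: 0 + 0 + 1 = 1.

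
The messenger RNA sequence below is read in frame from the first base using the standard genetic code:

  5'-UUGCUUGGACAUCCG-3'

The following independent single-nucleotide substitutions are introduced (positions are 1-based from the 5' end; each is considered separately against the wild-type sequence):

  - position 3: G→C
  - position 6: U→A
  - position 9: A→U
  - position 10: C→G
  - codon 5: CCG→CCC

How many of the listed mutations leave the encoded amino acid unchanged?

Codon 1: UUG (Leu) → UUC (Phe) — missense.
Codon 2: CUU (Leu) → CUA (Leu) — synonymous.
Codon 3: GGA (Gly) → GGU (Gly) — synonymous.
Codon 4: CAU (His) → GAU (Asp) — missense.
Codon 5: CCG (Pro) → CCC (Pro) — synonymous.
Synonymous: 3 of 5.

3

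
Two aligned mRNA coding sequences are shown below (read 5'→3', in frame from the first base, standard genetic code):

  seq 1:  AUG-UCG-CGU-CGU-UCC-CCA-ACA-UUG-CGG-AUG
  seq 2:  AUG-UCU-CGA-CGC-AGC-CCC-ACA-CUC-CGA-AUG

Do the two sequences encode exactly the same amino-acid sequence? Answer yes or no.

Codon 1: AUG Met / AUG Met — identical.
Codon 2: UCG Ser / UCU Ser — synonymous.
Codon 3: CGU Arg / CGA Arg — synonymous.
Codon 4: CGU Arg / CGC Arg — synonymous.
Codon 5: UCC Ser / AGC Ser — synonymous.
Codon 6: CCA Pro / CCC Pro — synonymous.
Codon 7: ACA Thr / ACA Thr — identical.
Codon 8: UUG Leu / CUC Leu — synonymous.
Codon 9: CGG Arg / CGA Arg — synonymous.
Codon 10: AUG Met / AUG Met — identical.
Nonsynonymous differences: 0 → same protein.

yes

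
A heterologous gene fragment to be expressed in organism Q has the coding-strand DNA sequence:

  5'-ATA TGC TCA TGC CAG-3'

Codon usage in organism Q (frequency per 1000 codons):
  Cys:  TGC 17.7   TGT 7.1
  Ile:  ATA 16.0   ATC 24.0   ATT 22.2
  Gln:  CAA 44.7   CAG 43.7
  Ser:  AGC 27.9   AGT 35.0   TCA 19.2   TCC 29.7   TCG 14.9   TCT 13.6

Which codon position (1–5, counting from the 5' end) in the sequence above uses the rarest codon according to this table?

Codon 1 ATA (Ile): 16.0 per 1000.
Codon 2 TGC (Cys): 17.7 per 1000.
Codon 3 TCA (Ser): 19.2 per 1000.
Codon 4 TGC (Cys): 17.7 per 1000.
Codon 5 CAG (Gln): 43.7 per 1000.
Lowest frequency is 16.0 at codon 1.

1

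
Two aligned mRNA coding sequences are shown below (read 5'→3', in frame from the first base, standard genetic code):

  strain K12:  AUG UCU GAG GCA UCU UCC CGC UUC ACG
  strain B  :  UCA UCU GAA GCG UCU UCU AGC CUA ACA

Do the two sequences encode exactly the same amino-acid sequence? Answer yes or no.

Codon 1: AUG Met / UCA Ser — nonsynonymous.
Codon 2: UCU Ser / UCU Ser — identical.
Codon 3: GAG Glu / GAA Glu — synonymous.
Codon 4: GCA Ala / GCG Ala — synonymous.
Codon 5: UCU Ser / UCU Ser — identical.
Codon 6: UCC Ser / UCU Ser — synonymous.
Codon 7: CGC Arg / AGC Ser — nonsynonymous.
Codon 8: UUC Phe / CUA Leu — nonsynonymous.
Codon 9: ACG Thr / ACA Thr — synonymous.
Nonsynonymous differences: 3 → different protein.

no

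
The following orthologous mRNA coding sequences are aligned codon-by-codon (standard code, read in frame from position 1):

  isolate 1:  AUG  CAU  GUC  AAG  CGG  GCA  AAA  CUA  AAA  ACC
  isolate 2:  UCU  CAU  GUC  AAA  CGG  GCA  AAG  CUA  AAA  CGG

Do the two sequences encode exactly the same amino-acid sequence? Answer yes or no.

Codon 1: AUG Met / UCU Ser — nonsynonymous.
Codon 2: CAU His / CAU His — identical.
Codon 3: GUC Val / GUC Val — identical.
Codon 4: AAG Lys / AAA Lys — synonymous.
Codon 5: CGG Arg / CGG Arg — identical.
Codon 6: GCA Ala / GCA Ala — identical.
Codon 7: AAA Lys / AAG Lys — synonymous.
Codon 8: CUA Leu / CUA Leu — identical.
Codon 9: AAA Lys / AAA Lys — identical.
Codon 10: ACC Thr / CGG Arg — nonsynonymous.
Nonsynonymous differences: 2 → different protein.

no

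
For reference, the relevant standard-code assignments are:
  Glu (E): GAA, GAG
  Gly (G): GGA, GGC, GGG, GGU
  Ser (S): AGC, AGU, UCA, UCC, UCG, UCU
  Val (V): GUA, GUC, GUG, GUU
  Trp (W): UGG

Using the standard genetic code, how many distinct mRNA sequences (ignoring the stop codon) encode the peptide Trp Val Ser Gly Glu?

Trp: 1 codon.
Val: 4 codons.
Ser: 6 codons.
Gly: 4 codons.
Glu: 2 codons.
1 × 4 × 6 × 4 × 2 = 192.

192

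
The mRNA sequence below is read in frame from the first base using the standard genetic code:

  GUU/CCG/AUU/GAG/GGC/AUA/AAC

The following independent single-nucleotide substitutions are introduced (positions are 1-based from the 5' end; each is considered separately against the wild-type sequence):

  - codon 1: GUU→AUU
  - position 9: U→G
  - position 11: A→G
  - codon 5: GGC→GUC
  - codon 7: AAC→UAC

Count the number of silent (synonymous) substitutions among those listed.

0

Codon 1: GUU (Val) → AUU (Ile) — missense.
Codon 3: AUU (Ile) → AUG (Met) — missense.
Codon 4: GAG (Glu) → GGG (Gly) — missense.
Codon 5: GGC (Gly) → GUC (Val) — missense.
Codon 7: AAC (Asn) → UAC (Tyr) — missense.
Synonymous: 0 of 5.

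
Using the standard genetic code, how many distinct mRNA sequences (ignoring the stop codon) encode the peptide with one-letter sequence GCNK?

32

Gly: 4 codons.
Cys: 2 codons.
Asn: 2 codons.
Lys: 2 codons.
4 × 2 × 2 × 2 = 32.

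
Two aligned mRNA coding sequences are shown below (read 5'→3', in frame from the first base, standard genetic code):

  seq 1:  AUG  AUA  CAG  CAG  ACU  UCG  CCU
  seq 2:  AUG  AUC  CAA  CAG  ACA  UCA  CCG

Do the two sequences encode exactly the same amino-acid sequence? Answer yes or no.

Codon 1: AUG Met / AUG Met — identical.
Codon 2: AUA Ile / AUC Ile — synonymous.
Codon 3: CAG Gln / CAA Gln — synonymous.
Codon 4: CAG Gln / CAG Gln — identical.
Codon 5: ACU Thr / ACA Thr — synonymous.
Codon 6: UCG Ser / UCA Ser — synonymous.
Codon 7: CCU Pro / CCG Pro — synonymous.
Nonsynonymous differences: 0 → same protein.

yes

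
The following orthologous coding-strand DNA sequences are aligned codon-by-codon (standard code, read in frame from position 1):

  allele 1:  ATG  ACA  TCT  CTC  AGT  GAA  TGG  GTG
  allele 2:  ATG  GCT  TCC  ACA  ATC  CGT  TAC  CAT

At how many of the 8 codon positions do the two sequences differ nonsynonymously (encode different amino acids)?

6

Codon 1: ATG Met / ATG Met — identical.
Codon 2: ACA Thr / GCT Ala — nonsynonymous.
Codon 3: TCT Ser / TCC Ser — synonymous.
Codon 4: CTC Leu / ACA Thr — nonsynonymous.
Codon 5: AGT Ser / ATC Ile — nonsynonymous.
Codon 6: GAA Glu / CGT Arg — nonsynonymous.
Codon 7: TGG Trp / TAC Tyr — nonsynonymous.
Codon 8: GTG Val / CAT His — nonsynonymous.
Nonsynonymous differences: 6.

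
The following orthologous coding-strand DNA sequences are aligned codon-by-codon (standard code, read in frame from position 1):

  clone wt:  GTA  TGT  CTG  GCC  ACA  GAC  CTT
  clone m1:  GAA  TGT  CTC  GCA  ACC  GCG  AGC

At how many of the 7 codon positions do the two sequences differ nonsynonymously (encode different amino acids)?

3

Codon 1: GTA Val / GAA Glu — nonsynonymous.
Codon 2: TGT Cys / TGT Cys — identical.
Codon 3: CTG Leu / CTC Leu — synonymous.
Codon 4: GCC Ala / GCA Ala — synonymous.
Codon 5: ACA Thr / ACC Thr — synonymous.
Codon 6: GAC Asp / GCG Ala — nonsynonymous.
Codon 7: CTT Leu / AGC Ser — nonsynonymous.
Nonsynonymous differences: 3.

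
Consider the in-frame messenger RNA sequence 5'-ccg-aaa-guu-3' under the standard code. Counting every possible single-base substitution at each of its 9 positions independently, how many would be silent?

7

Codon 1 (CCG, Pro): 3 synonymous substitutions.
Codon 2 (AAA, Lys): 1 synonymous substitution.
Codon 3 (GUU, Val): 3 synonymous substitutions.
Total: 3 + 1 + 3 = 7.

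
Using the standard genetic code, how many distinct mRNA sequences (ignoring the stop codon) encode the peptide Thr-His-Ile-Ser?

144

Thr: 4 codons.
His: 2 codons.
Ile: 3 codons.
Ser: 6 codons.
4 × 2 × 3 × 6 = 144.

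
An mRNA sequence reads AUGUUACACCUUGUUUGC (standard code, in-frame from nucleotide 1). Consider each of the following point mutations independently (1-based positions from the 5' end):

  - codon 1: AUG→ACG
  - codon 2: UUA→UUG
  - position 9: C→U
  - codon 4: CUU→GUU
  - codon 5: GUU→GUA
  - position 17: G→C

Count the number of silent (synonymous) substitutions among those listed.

Codon 1: AUG (Met) → ACG (Thr) — missense.
Codon 2: UUA (Leu) → UUG (Leu) — synonymous.
Codon 3: CAC (His) → CAU (His) — synonymous.
Codon 4: CUU (Leu) → GUU (Val) — missense.
Codon 5: GUU (Val) → GUA (Val) — synonymous.
Codon 6: UGC (Cys) → UCC (Ser) — missense.
Synonymous: 3 of 6.

3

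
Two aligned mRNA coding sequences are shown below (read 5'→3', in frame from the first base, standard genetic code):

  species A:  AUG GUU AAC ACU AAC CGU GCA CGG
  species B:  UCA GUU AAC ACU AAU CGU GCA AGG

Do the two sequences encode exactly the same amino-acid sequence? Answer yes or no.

Codon 1: AUG Met / UCA Ser — nonsynonymous.
Codon 2: GUU Val / GUU Val — identical.
Codon 3: AAC Asn / AAC Asn — identical.
Codon 4: ACU Thr / ACU Thr — identical.
Codon 5: AAC Asn / AAU Asn — synonymous.
Codon 6: CGU Arg / CGU Arg — identical.
Codon 7: GCA Ala / GCA Ala — identical.
Codon 8: CGG Arg / AGG Arg — synonymous.
Nonsynonymous differences: 1 → different protein.

no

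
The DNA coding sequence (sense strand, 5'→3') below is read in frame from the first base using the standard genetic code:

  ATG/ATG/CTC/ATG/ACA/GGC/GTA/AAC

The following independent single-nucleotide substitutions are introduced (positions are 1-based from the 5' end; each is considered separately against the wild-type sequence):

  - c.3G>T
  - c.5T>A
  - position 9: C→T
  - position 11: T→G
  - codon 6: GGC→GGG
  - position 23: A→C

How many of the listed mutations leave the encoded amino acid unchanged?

2

Codon 1: ATG (Met) → ATT (Ile) — missense.
Codon 2: ATG (Met) → AAG (Lys) — missense.
Codon 3: CTC (Leu) → CTT (Leu) — synonymous.
Codon 4: ATG (Met) → AGG (Arg) — missense.
Codon 6: GGC (Gly) → GGG (Gly) — synonymous.
Codon 8: AAC (Asn) → ACC (Thr) — missense.
Synonymous: 2 of 6.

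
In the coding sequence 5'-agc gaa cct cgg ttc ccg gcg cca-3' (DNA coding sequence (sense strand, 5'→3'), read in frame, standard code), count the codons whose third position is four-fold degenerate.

Codon 1 AGC (Ser): third position 2-fold.
Codon 2 GAA (Glu): third position 2-fold.
Codon 3 CCT (Pro): third position 4-fold.
Codon 4 CGG (Arg): third position 4-fold.
Codon 5 TTC (Phe): third position 2-fold.
Codon 6 CCG (Pro): third position 4-fold.
Codon 7 GCG (Ala): third position 4-fold.
Codon 8 CCA (Pro): third position 4-fold.
Four-fold degenerate third positions: 5.

5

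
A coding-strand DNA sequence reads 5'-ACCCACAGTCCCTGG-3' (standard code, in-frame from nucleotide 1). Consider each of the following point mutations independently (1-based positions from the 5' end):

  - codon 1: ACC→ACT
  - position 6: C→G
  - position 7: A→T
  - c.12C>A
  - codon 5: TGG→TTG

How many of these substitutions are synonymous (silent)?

2

Codon 1: ACC (Thr) → ACT (Thr) — synonymous.
Codon 2: CAC (His) → CAG (Gln) — missense.
Codon 3: AGT (Ser) → TGT (Cys) — missense.
Codon 4: CCC (Pro) → CCA (Pro) — synonymous.
Codon 5: TGG (Trp) → TTG (Leu) — missense.
Synonymous: 2 of 5.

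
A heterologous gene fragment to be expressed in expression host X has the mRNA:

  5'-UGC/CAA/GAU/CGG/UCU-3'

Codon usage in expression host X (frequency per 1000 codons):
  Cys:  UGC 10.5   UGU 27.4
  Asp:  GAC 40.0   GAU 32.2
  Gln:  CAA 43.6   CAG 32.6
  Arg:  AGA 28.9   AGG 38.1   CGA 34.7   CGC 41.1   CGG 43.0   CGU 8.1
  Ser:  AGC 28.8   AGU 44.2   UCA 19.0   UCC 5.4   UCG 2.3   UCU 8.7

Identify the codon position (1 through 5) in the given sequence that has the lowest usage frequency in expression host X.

Codon 1 UGC (Cys): 10.5 per 1000.
Codon 2 CAA (Gln): 43.6 per 1000.
Codon 3 GAU (Asp): 32.2 per 1000.
Codon 4 CGG (Arg): 43.0 per 1000.
Codon 5 UCU (Ser): 8.7 per 1000.
Lowest frequency is 8.7 at codon 5.

5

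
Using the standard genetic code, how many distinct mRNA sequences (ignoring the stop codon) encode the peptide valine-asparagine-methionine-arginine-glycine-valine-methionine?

768

Val: 4 codons.
Asn: 2 codons.
Met: 1 codon.
Arg: 6 codons.
Gly: 4 codons.
Val: 4 codons.
Met: 1 codon.
4 × 2 × 1 × 6 × 4 × 4 × 1 = 768.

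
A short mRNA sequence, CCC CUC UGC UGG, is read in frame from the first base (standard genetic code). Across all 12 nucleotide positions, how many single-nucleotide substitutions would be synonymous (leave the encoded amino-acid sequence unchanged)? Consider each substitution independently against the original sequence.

7

Codon 1 (CCC, Pro): 3 synonymous substitutions.
Codon 2 (CUC, Leu): 3 synonymous substitutions.
Codon 3 (UGC, Cys): 1 synonymous substitution.
Codon 4 (UGG, Trp): 0 synonymous substitutions.
Total: 3 + 3 + 1 + 0 = 7.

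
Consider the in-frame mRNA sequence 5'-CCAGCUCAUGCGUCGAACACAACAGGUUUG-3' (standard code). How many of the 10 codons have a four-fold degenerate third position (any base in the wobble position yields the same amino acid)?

7

Codon 1 CCA (Pro): third position 4-fold.
Codon 2 GCU (Ala): third position 4-fold.
Codon 3 CAU (His): third position 2-fold.
Codon 4 GCG (Ala): third position 4-fold.
Codon 5 UCG (Ser): third position 4-fold.
Codon 6 AAC (Asn): third position 2-fold.
Codon 7 ACA (Thr): third position 4-fold.
Codon 8 ACA (Thr): third position 4-fold.
Codon 9 GGU (Gly): third position 4-fold.
Codon 10 UUG (Leu): third position 2-fold.
Four-fold degenerate third positions: 7.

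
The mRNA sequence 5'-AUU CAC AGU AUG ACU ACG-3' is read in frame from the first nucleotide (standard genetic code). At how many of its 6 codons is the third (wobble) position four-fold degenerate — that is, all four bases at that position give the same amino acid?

2

Codon 1 AUU (Ile): third position 3-fold.
Codon 2 CAC (His): third position 2-fold.
Codon 3 AGU (Ser): third position 2-fold.
Codon 4 AUG (Met): third position 1-fold.
Codon 5 ACU (Thr): third position 4-fold.
Codon 6 ACG (Thr): third position 4-fold.
Four-fold degenerate third positions: 2.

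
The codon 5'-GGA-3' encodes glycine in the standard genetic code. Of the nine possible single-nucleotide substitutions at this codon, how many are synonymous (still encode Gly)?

Position 1: none → 0 synonymous.
Position 2: none → 0 synonymous.
Position 3: GGU, GGC, GGG → 3 synonymous.
Total: 0 + 0 + 3 = 3.

3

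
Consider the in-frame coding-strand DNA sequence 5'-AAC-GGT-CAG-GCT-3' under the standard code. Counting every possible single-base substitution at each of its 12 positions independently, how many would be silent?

8

Codon 1 (AAC, Asn): 1 synonymous substitution.
Codon 2 (GGT, Gly): 3 synonymous substitutions.
Codon 3 (CAG, Gln): 1 synonymous substitution.
Codon 4 (GCT, Ala): 3 synonymous substitutions.
Total: 1 + 3 + 1 + 3 = 8.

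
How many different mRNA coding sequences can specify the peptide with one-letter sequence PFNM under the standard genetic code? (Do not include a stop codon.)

Pro: 4 codons.
Phe: 2 codons.
Asn: 2 codons.
Met: 1 codon.
4 × 2 × 2 × 1 = 16.

16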